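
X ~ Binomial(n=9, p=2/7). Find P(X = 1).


P(X=1) = C(9,1) * p^1 * (1-p)^8
= 9 * 2/7 * 390625/5764801
= 7031250/40353607

7031250/40353607


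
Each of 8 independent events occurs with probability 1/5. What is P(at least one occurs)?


P(at least one) = 1 - P(none)
P(none) = (1 - 1/5)^8 = (4/5)^8 = 65536/390625
P(at least one) = 1 - 65536/390625 = 325089/390625

325089/390625


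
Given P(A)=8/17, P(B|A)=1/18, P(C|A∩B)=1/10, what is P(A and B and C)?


P(A∩B∩C) = P(A) * P(B|A) * P(C|A∩B)
= 8/17 * 1/18 * 1/10
= 4/153 * 1/10 = 2/765

2/765


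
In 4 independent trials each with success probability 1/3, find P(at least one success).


P(at least one) = 1 - P(none)
P(none) = (1 - 1/3)^4 = (2/3)^4 = 16/81
P(at least one) = 1 - 16/81 = 65/81

65/81


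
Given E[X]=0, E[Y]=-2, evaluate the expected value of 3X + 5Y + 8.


E[3X + 5Y + 8] = 3*E[X] + 5*E[Y] + 8
= (3)*(0) + (5)*(-2) + (8)
= 0 - 10 + 8 = -2

-2


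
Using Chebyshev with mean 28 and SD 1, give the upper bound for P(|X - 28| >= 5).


k = 5/1 = 5
Chebyshev: P(|X-mu| >= k*sigma) <= 1/k^2 = 1/5^2 = 1/25

1/25


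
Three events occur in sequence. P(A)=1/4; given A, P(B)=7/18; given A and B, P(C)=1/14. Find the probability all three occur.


P(A∩B∩C) = P(A) * P(B|A) * P(C|A∩B)
= 1/4 * 7/18 * 1/14
= 7/72 * 1/14 = 1/144

1/144


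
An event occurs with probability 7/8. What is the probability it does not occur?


P(A') = 1 - P(A) = 1 - 7/8 = 1/8

1/8


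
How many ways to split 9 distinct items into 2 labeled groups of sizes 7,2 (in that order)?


9! = 362880
Denominator: 7!=5040 * 2!=2
Coefficient = 362880 / 10080 = 36

36


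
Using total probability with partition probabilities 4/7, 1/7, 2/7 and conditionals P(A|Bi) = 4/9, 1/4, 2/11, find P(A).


P(A) = P(A|B1)P(B1) + P(A|B2)P(B2) + P(A|B3)P(B3)
= 4/9*4/7 + 1/4*1/7 + 2/11*2/7
= 16/63 + 1/28 + 4/77 = 947/2772

947/2772


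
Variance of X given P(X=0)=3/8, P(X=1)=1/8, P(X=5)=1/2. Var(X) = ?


E[X] = 21/8, E[X^2] = 101/8
Var(X) = E[X^2] - (E[X])^2 = 101/8 - (21/8)^2 = 367/64

367/64


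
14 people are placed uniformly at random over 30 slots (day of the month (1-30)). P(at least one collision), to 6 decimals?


P(all different) = prod((30-i)/30 for i=0..13) = 0.026506
P(at least one match) = 1 - 0.026506 = 0.973494

0.973494


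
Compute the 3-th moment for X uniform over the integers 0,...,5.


E[X^3] = (1/6) * sum(x^3 for x=0..5)
= 225/6 = 75/2

75/2


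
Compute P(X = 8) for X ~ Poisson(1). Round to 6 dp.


P(X=8) = e^(-1) * 1^8 / 8!
≈ 0.3678794412 * 1 / 40320
≈ 0.000009

0.000009


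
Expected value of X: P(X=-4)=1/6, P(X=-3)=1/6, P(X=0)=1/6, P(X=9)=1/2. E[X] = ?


E[X] = sum(x * P(x))
= -4*1/6 - 3*1/6 + 0*1/6 + 9*1/2
= 10/3

10/3


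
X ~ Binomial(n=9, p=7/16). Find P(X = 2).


P(X=2) = C(9,2) * p^2 * (1-p)^7
= 36 * 49/256 * 4782969/268435456
= 2109289329/17179869184

2109289329/17179869184


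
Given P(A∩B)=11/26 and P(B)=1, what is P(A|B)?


P(A|B) = P(A∩B)/P(B) = (11/26)/(26/26) = 11/26

11/26


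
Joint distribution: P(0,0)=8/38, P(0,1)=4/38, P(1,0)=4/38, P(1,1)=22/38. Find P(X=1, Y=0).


Read from table: P(X=1, Y=0) = 4/38 = 2/19

2/19


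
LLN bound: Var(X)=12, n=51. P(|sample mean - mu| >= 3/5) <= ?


Var(Xbar) = Var(X)/n = 12/51
Chebyshev: P(|Xbar-mu| >= 3/5) <= Var(Xbar)/(3/5)^2 = (4/17)/(9/25) = 100/153

100/153


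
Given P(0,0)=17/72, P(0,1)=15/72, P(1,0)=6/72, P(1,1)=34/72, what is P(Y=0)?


P(Y=0) = P(0,0)+P(1,0) = 17/72 + 6/72 = 23/72

23/72


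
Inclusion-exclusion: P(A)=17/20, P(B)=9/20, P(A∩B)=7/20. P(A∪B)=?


P(A∪B) = P(A) + P(B) - P(A∩B)
= 17/20 + 9/20 - 7/20 = 19/20

19/20


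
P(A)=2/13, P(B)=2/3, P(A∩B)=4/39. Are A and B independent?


P(A)*P(B) = 2/13*2/3 = 4/39
P(A∩B) = 4/39, which equals P(A)P(B), so independent

Yes, A and B are independent


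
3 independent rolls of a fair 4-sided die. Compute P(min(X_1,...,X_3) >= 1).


P(min >= 1) = P(all X_i >= 1) = (P(X_1 >= 1))^3
= (4/4)^3 = 1^3 = 1

1


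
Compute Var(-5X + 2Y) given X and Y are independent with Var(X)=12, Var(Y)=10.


Independence => Cov(X,Y)=0
Var(-5X + 2Y) = (-5)^2*Var(X) + 2^2*Var(Y)
= 25*12 + 4*10 = 340

340


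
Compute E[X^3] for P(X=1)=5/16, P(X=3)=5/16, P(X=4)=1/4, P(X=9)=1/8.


E[X^3] = sum(g(x)*P(x))
= 1*5/16 + 27*5/16 + 64*1/4 + 729*1/8
= 927/8

927/8


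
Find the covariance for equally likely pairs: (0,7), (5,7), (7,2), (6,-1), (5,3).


E[X]=23/5, E[Y]=18/5, E[XY]=58/5
Cov(X,Y) = E[XY] - E[X]E[Y] = 58/5 - 23/5*18/5 = -124/25

-124/25


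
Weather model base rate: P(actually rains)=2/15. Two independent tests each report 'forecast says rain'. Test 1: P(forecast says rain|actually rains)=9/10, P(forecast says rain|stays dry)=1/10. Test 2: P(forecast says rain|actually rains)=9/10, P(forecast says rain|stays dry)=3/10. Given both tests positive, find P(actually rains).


After test 1: P(+) = 9/10*2/15 + 1/10*13/15 = 31/150
P(B|+) = (3/25)/(31/150) = 18/31
After test 2 (use post1 as new prior): P(+) = 9/10*18/31 + 3/10*13/31 = 201/310
P(B|+,+) = (81/155)/(201/310) = 54/67

54/67


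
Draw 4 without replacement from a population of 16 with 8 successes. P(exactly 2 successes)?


P(X=2) = C(8,2)*C(8,2) / C(16,4)
= 28*28 / 1820
= 784/1820 = 28/65

28/65


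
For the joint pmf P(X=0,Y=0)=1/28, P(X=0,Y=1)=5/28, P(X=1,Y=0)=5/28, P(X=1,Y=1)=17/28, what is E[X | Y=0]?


P(Y=0) = 6/28
E[X|Y=0] = (0*1 + 1*5)/6 = 5/6

5/6


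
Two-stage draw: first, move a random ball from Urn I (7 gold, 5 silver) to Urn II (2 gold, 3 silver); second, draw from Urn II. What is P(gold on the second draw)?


P(transfer gold) = 7/12; P(transfer silver) = 5/12
If gold transferred: Urn II has 3 gold of 6, so P(gold|gold moved) = 1/2
If silver transferred: Urn II has 2 gold of 6, so P(gold|silver moved) = 1/3
By total probability: P(gold) = 7/12*1/2 + 5/12*1/3 = 31/72

31/72


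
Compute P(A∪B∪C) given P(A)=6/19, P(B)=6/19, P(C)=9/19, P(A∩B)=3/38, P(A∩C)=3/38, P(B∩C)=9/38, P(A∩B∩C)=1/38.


P(A∪B∪C) = P(A)+P(B)+P(C) - P(AB)-P(AC)-P(BC) + P(ABC)
= 6/19+6/19+9/19 - 3/38-3/38-9/38 + 1/38
= 14/19

14/19


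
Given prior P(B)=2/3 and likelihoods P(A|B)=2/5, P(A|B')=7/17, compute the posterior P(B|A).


P(A) = P(A|B)P(B) + P(A|B')P(B') = 2/5*2/3 + 7/17*1/3 = 103/255
P(B|A) = P(A|B)P(B)/P(A) = (4/15)/(103/255) = 68/103

68/103


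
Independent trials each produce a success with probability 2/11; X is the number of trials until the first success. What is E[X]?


For geometric (trials until first success), E[X] = 1/p = 1/(2/11) = 11/2

11/2


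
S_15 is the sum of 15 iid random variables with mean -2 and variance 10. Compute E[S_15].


E[S_n] = n*E[X_1] = 15*-2 = -30

-30


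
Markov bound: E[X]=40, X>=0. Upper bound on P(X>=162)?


Markov: P(X >= a) <= E[X]/a
P(X >= 162) <= 40/162 = 20/81

20/81


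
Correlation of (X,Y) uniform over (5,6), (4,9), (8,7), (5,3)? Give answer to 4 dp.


Cov(X,Y) = -0.1250, Var(X) = 2.2500, Var(Y) = 4.6875
rho = Cov/(sqrt(VarX)*sqrt(VarY)) = -0.0385

-0.0385


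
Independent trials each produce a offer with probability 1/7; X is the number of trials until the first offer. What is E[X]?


For geometric (trials until first success), E[X] = 1/p = 1/(1/7) = 7

7


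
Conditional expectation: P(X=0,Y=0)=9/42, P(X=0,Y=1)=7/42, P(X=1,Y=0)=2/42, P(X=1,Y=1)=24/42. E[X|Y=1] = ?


P(Y=1) = 31/42
E[X|Y=1] = (0*7 + 1*24)/31 = 24/31

24/31


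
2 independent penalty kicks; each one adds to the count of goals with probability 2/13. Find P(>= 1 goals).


P(at least one) = 1 - P(none)
P(none) = (1 - 2/13)^2 = (11/13)^2 = 121/169
P(at least one) = 1 - 121/169 = 48/169

48/169


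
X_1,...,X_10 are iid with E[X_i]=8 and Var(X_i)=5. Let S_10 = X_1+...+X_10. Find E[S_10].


E[S_n] = n*E[X_1] = 10*8 = 80

80


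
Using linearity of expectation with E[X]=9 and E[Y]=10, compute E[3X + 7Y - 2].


E[3X + 7Y - 2] = 3*E[X] + 7*E[Y] - 2
= (3)*(9) + (7)*(10) + (-2)
= 27 + 70 - 2 = 95

95


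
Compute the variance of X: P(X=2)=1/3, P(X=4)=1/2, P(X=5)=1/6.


E[X] = 7/2, E[X^2] = 27/2
Var(X) = E[X^2] - (E[X])^2 = 27/2 - (7/2)^2 = 5/4

5/4


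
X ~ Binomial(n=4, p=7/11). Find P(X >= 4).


P(X>=4) = P(X=4)
= 2401/14641
= 2401/14641

2401/14641


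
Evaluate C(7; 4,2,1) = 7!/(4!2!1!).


7! = 5040
Denominator: 4!=24 * 2!=2 * 1!=1
Coefficient = 5040 / 48 = 105

105


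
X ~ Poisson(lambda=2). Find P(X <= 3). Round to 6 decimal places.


P(X<=3) = e^(-2)*2^0/0! + e^(-2)*2^1/1! + e^(-2)*2^2/2! + e^(-2)*2^3/3!
≈ 0.1353352832 + 0.2706705665 + 0.2706705665 + 0.1804470443
= 0.8571234605
≈ 0.857123

0.857123


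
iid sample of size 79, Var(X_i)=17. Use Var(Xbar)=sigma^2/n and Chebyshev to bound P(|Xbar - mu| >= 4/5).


Var(Xbar) = Var(X)/n = 17/79
Chebyshev: P(|Xbar-mu| >= 4/5) <= Var(Xbar)/(4/5)^2 = (17/79)/(16/25) = 425/1264

425/1264


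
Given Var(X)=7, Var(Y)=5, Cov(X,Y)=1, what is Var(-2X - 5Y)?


Var(-2X - 5Y) = (-2)^2*Var(X) + (-5)^2*Var(Y) + 2*(-2)*(-5)*Cov(X,Y)
= 4*7 + 25*5 + 20*1
= 28 + 125 + 20 = 173

173


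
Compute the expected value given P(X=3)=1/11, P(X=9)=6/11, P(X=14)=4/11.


E[X] = sum(x * P(x))
= 3*1/11 + 9*6/11 + 14*4/11
= 113/11

113/11


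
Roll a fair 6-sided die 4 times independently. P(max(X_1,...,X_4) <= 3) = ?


P(max <= 3) = P(all X_i <= 3) = (P(X_1 <= 3))^4
= (3/6)^4 = (1/2)^4 = 1/16

1/16


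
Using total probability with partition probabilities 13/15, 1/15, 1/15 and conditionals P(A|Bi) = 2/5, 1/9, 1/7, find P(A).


P(A) = P(A|B1)P(B1) + P(A|B2)P(B2) + P(A|B3)P(B3)
= 2/5*13/15 + 1/9*1/15 + 1/7*1/15
= 26/75 + 1/135 + 1/105 = 1718/4725

1718/4725


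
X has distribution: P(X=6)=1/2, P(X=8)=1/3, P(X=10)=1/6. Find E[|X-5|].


E[|X-5|] = sum(g(x)*P(x))
= 1*1/2 + 3*1/3 + 5*1/6
= 7/3

7/3


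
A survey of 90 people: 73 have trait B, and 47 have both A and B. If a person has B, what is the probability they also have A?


P(A|B) = P(A∩B)/P(B) = (47/90)/(73/90) = 47/73

47/73


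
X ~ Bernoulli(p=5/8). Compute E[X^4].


For Bernoulli: X in {0,1}
E[X^4] = 0^4*(1-5/8) + 1^4*5/8 = 5/8

5/8


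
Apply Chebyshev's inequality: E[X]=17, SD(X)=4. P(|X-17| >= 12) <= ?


k = 12/4 = 3
Chebyshev: P(|X-mu| >= k*sigma) <= 1/k^2 = 1/3^2 = 1/9

1/9


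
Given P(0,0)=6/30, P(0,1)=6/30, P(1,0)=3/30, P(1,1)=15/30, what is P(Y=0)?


P(Y=0) = P(0,0)+P(1,0) = 6/30 + 3/30 = 9/30 = 3/10

3/10


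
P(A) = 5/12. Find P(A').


P(A') = 1 - P(A) = 1 - 5/12 = 7/12

7/12


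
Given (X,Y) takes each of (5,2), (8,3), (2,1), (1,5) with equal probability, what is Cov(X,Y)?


E[X]=4, E[Y]=11/4, E[XY]=41/4
Cov(X,Y) = E[XY] - E[X]E[Y] = 41/4 - 4*11/4 = -3/4

-3/4


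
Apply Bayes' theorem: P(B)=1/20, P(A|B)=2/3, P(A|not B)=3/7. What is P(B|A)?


P(A) = P(A|B)P(B) + P(A|B')P(B') = 2/3*1/20 + 3/7*19/20 = 37/84
P(B|A) = P(A|B)P(B)/P(A) = (1/30)/(37/84) = 14/185

14/185


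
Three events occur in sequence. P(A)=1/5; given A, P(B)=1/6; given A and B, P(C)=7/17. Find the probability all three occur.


P(A∩B∩C) = P(A) * P(B|A) * P(C|A∩B)
= 1/5 * 1/6 * 7/17
= 1/30 * 7/17 = 7/510

7/510


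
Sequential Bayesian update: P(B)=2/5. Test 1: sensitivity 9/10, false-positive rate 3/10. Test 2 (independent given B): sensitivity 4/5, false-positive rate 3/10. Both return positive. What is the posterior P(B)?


After test 1: P(+) = 9/10*2/5 + 3/10*3/5 = 27/50
P(B|+) = (9/25)/(27/50) = 2/3
After test 2 (use post1 as new prior): P(+) = 4/5*2/3 + 3/10*1/3 = 19/30
P(B|+,+) = (8/15)/(19/30) = 16/19

16/19


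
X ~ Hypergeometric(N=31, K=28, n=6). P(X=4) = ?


P(X=4) = C(28,4)*C(3,2) / C(31,6)
= 20475*3 / 736281
= 61425/736281 = 75/899

75/899


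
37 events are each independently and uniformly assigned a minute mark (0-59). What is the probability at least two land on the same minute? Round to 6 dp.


P(all different) = prod((60-i)/60 for i=0..36) = 0.000001
P(at least one match) = 1 - 0.000001 = 0.999999

0.999999


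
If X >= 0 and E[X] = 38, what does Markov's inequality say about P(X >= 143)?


Markov: P(X >= a) <= E[X]/a
P(X >= 143) <= 38/143

38/143


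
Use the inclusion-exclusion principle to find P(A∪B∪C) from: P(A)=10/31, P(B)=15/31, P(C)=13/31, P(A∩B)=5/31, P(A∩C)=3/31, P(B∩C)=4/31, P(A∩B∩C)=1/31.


P(A∪B∪C) = P(A)+P(B)+P(C) - P(AB)-P(AC)-P(BC) + P(ABC)
= 10/31+15/31+13/31 - 5/31-3/31-4/31 + 1/31
= 27/31

27/31


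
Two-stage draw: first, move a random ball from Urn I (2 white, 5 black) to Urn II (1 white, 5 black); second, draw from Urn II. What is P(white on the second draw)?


P(transfer white) = 2/7; P(transfer black) = 5/7
If white transferred: Urn II has 2 white of 7, so P(white|white moved) = 2/7
If black transferred: Urn II has 1 white of 7, so P(white|black moved) = 1/7
By total probability: P(white) = 2/7*2/7 + 5/7*1/7 = 9/49

9/49


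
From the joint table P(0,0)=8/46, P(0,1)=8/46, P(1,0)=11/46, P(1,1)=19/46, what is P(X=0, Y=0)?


Read from table: P(X=0, Y=0) = 8/46 = 4/23

4/23


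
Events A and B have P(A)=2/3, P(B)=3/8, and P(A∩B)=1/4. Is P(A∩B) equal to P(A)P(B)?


P(A)*P(B) = 2/3*3/8 = 1/4
P(A∩B) = 1/4, which equals P(A)P(B), so independent

Yes, A and B are independent


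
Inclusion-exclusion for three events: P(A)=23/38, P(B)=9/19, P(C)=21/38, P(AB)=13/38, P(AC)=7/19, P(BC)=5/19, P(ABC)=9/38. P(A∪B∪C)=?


P(A∪B∪C) = P(A)+P(B)+P(C) - P(AB)-P(AC)-P(BC) + P(ABC)
= 23/38+9/19+21/38 - 13/38-7/19-5/19 + 9/38
= 17/19

17/19


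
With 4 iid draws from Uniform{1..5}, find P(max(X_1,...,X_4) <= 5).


P(max <= 5) = P(all X_i <= 5) = (P(X_1 <= 5))^4
= (5/5)^4 = 1^4 = 1

1


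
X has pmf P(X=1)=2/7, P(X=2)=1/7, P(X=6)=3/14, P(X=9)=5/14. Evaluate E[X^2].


E[X^2] = sum(x^2 * P(x))
= 1*2/7 + 4*1/7 + 36*3/14 + 81*5/14
= 75/2

75/2


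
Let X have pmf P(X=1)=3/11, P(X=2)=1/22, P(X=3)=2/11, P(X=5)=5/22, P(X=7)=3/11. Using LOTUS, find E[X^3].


E[X^3] = sum(g(x)*P(x))
= 1*3/11 + 8*1/22 + 27*2/11 + 125*5/22 + 343*3/11
= 255/2

255/2


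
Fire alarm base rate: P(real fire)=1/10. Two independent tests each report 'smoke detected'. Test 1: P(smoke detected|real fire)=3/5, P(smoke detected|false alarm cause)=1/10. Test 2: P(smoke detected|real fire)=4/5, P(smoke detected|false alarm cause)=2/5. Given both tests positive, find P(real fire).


After test 1: P(+) = 3/5*1/10 + 1/10*9/10 = 3/20
P(B|+) = (3/50)/(3/20) = 2/5
After test 2 (use post1 as new prior): P(+) = 4/5*2/5 + 2/5*3/5 = 14/25
P(B|+,+) = (8/25)/(14/25) = 4/7

4/7


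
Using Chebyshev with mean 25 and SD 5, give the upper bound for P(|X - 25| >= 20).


k = 20/5 = 4
Chebyshev: P(|X-mu| >= k*sigma) <= 1/k^2 = 1/4^2 = 1/16

1/16


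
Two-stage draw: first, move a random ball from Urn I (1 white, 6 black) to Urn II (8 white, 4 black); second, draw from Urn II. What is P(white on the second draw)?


P(transfer white) = 1/7; P(transfer black) = 6/7
If white transferred: Urn II has 9 white of 13, so P(white|white moved) = 9/13
If black transferred: Urn II has 8 white of 13, so P(white|black moved) = 8/13
By total probability: P(white) = 1/7*9/13 + 6/7*8/13 = 57/91

57/91


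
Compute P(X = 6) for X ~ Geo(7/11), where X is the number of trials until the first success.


P(X=6) = (1-p)^5 * p = (4/11)^5 * 7/11
= 1024/161051 * 7/11 = 7168/1771561

7168/1771561


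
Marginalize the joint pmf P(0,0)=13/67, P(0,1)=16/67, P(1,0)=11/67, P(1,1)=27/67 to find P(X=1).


P(X=1) = P(1,0)+P(1,1) = 11/67 + 27/67 = 38/67

38/67


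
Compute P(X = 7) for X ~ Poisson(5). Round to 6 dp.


P(X=7) = e^(-5) * 5^7 / 7!
≈ 0.006737946999 * 78125 / 5040
≈ 0.104445

0.104445


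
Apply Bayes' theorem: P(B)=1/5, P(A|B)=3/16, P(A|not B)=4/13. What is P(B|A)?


P(A) = P(A|B)P(B) + P(A|B')P(B') = 3/16*1/5 + 4/13*4/5 = 59/208
P(B|A) = P(A|B)P(B)/P(A) = (3/80)/(59/208) = 39/295

39/295


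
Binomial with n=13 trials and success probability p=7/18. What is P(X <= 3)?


P(X<=3) = P(X=0) + P(X=1) + P(X=2) + P(X=3)
= 34522712143931/20822964865671168 + 285596982281611/20822964865671168 + 181743534179207/3470494144278528 + 1272204739254449/10411482432835584
= 1977495189004841/10411482432835584

1977495189004841/10411482432835584


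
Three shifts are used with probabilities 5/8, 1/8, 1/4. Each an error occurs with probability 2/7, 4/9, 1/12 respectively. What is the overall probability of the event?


P(A) = P(A|B1)P(B1) + P(A|B2)P(B2) + P(A|B3)P(B3)
= 2/7*5/8 + 4/9*1/8 + 1/12*1/4
= 5/28 + 1/18 + 1/48 = 257/1008

257/1008


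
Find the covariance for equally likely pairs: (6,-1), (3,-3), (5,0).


E[X]=14/3, E[Y]=-4/3, E[XY]=-5
Cov(X,Y) = E[XY] - E[X]E[Y] = -5 - 14/3*-4/3 = 11/9

11/9


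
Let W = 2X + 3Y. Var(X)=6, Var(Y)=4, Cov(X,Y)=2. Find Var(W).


Var(2X + 3Y) = 2^2*Var(X) + 3^2*Var(Y) + 2*2*3*Cov(X,Y)
= 4*6 + 9*4 + 12*2
= 24 + 36 + 24 = 84

84


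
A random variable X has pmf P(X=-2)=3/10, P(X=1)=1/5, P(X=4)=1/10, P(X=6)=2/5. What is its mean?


E[X] = sum(x * P(x))
= -2*3/10 + 1*1/5 + 4*1/10 + 6*2/5
= 12/5

12/5


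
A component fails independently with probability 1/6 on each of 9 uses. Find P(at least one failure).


P(at least one) = 1 - P(none)
P(none) = (1 - 1/6)^9 = (5/6)^9 = 1953125/10077696
P(at least one) = 1 - 1953125/10077696 = 8124571/10077696

8124571/10077696


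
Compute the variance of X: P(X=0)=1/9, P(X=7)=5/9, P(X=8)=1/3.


E[X] = 59/9, E[X^2] = 437/9
Var(X) = E[X^2] - (E[X])^2 = 437/9 - (59/9)^2 = 452/81

452/81


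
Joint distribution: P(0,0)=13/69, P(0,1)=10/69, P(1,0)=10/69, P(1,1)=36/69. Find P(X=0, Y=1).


Read from table: P(X=0, Y=1) = 10/69

10/69


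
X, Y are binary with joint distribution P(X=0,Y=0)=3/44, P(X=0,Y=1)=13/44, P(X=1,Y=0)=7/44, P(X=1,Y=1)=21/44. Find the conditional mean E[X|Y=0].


P(Y=0) = 10/44
E[X|Y=0] = (0*3 + 1*7)/10 = 7/10

7/10


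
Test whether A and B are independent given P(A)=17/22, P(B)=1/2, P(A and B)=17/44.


P(A)*P(B) = 17/22*1/2 = 17/44
P(A∩B) = 17/44, which equals P(A)P(B), so independent

Yes, A and B are independent


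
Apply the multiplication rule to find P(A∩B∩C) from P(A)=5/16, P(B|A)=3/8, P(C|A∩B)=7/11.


P(A∩B∩C) = P(A) * P(B|A) * P(C|A∩B)
= 5/16 * 3/8 * 7/11
= 15/128 * 7/11 = 105/1408

105/1408


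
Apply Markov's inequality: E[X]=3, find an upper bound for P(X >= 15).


Markov: P(X >= a) <= E[X]/a
P(X >= 15) <= 3/15 = 1/5

1/5


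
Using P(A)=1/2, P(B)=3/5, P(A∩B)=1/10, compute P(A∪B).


P(A∪B) = P(A) + P(B) - P(A∩B)
= 1/2 + 3/5 - 1/10 = 1

1


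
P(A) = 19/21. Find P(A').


P(A') = 1 - P(A) = 1 - 19/21 = 2/21

2/21


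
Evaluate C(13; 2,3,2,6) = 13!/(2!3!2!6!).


13! = 6227020800
Denominator: 2!=2 * 3!=6 * 2!=2 * 6!=720
Coefficient = 6227020800 / 17280 = 360360

360360


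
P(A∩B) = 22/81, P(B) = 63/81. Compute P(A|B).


P(A|B) = P(A∩B)/P(B) = (22/81)/(63/81) = 22/63

22/63


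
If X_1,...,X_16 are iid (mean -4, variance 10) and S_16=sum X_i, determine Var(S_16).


By independence, Var(S_n) = n*Var(X_1) = 16*10 = 160

160


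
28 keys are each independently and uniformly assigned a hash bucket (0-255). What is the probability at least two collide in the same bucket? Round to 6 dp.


P(all different) = prod((256-i)/256 for i=0..27) = 0.216001
P(at least one match) = 1 - 0.216001 = 0.783999

0.783999


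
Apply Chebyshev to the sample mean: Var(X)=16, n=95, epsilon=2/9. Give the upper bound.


Var(Xbar) = Var(X)/n = 16/95
Chebyshev: P(|Xbar-mu| >= 2/9) <= Var(Xbar)/(2/9)^2 = (16/95)/(4/81) = 324/95
Bound exceeds 1, so trivial bound: 1

1


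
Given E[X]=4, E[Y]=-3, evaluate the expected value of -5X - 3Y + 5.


E[-5X - 3Y + 5] = -5*E[X] - 3*E[Y] + 5
= (-5)*(4) + (-3)*(-3) + (5)
= -20 + 9 + 5 = -6

-6


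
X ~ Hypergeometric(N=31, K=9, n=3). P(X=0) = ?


P(X=0) = C(9,0)*C(22,3) / C(31,3)
= 1*1540 / 4495
= 1540/4495 = 308/899

308/899


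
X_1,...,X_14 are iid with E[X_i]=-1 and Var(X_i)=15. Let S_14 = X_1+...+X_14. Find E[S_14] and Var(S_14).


E[S_n] = n*mu = 14*-1 = -14
Var(S_n) = n*sigma^2 = 14*15 = 210

E[S_14]=-14, Var(S_14)=210


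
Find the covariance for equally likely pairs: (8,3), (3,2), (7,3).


E[X]=6, E[Y]=8/3, E[XY]=17
Cov(X,Y) = E[XY] - E[X]E[Y] = 17 - 6*8/3 = 1

1


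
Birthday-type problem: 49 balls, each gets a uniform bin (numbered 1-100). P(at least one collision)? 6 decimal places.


P(all different) = prod((100-i)/100 for i=0..48) = 0.000001
P(at least one match) = 1 - 0.000001 = 0.999999

0.999999


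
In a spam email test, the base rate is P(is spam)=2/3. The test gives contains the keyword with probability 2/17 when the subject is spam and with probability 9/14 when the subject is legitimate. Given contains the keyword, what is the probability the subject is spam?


P(A) = P(A|B)P(B) + P(A|B')P(B') = 2/17*2/3 + 9/14*1/3 = 209/714
P(B|A) = P(A|B)P(B)/P(A) = (4/51)/(209/714) = 56/209

56/209


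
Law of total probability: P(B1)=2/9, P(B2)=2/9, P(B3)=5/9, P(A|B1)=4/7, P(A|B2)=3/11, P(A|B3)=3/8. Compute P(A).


P(A) = P(A|B1)P(B1) + P(A|B2)P(B2) + P(A|B3)P(B3)
= 4/7*2/9 + 3/11*2/9 + 3/8*5/9
= 8/63 + 2/33 + 5/24 = 2195/5544

2195/5544


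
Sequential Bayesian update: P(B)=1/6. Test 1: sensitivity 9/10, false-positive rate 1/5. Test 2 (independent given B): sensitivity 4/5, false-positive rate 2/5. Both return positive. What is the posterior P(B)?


After test 1: P(+) = 9/10*1/6 + 1/5*5/6 = 19/60
P(B|+) = (3/20)/(19/60) = 9/19
After test 2 (use post1 as new prior): P(+) = 4/5*9/19 + 2/5*10/19 = 56/95
P(B|+,+) = (36/95)/(56/95) = 9/14

9/14


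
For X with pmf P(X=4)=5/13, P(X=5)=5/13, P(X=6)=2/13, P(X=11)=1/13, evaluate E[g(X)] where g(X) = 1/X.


E[1/X] = sum(g(x)*P(x))
= 1/4*5/13 + 1/5*5/13 + 1/6*2/13 + 1/11*1/13
= 353/1716

353/1716


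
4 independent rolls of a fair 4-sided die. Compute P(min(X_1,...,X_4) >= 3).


P(min >= 3) = P(all X_i >= 3) = (P(X_1 >= 3))^4
= (2/4)^4 = (1/2)^4 = 1/16

1/16


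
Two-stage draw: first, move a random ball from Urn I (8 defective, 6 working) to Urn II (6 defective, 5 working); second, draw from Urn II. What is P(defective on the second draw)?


P(transfer defective) = 8/14 = 4/7; P(transfer working) = 3/7
If defective transferred: Urn II has 7 defective of 12, so P(defective|defective moved) = 7/12
If working transferred: Urn II has 6 defective of 12, so P(defective|working moved) = 1/2
By total probability: P(defective) = 4/7*7/12 + 3/7*1/2 = 23/42

23/42


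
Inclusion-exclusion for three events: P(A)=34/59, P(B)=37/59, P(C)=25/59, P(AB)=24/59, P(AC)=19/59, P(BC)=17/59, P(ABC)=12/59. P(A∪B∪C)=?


P(A∪B∪C) = P(A)+P(B)+P(C) - P(AB)-P(AC)-P(BC) + P(ABC)
= 34/59+37/59+25/59 - 24/59-19/59-17/59 + 12/59
= 48/59

48/59


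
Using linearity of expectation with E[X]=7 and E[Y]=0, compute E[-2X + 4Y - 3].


E[-2X + 4Y - 3] = -2*E[X] + 4*E[Y] - 3
= (-2)*(7) + (4)*(0) + (-3)
= -14 + 0 - 3 = -17

-17


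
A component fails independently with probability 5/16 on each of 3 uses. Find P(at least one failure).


P(at least one) = 1 - P(none)
P(none) = (1 - 5/16)^3 = (11/16)^3 = 1331/4096
P(at least one) = 1 - 1331/4096 = 2765/4096

2765/4096


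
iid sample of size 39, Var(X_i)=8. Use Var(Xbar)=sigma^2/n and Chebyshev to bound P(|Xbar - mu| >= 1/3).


Var(Xbar) = Var(X)/n = 8/39
Chebyshev: P(|Xbar-mu| >= 1/3) <= Var(Xbar)/(1/3)^2 = (8/39)/(1/9) = 24/13
Bound exceeds 1, so trivial bound: 1

1


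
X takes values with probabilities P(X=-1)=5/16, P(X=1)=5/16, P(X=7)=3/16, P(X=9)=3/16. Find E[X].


E[X] = sum(x * P(x))
= -1*5/16 + 1*5/16 + 7*3/16 + 9*3/16
= 3

3


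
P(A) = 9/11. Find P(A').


P(A') = 1 - P(A) = 1 - 9/11 = 2/11

2/11


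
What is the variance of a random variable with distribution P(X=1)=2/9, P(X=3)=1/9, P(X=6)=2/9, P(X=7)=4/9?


E[X] = 5, E[X^2] = 31
Var(X) = E[X^2] - (E[X])^2 = 31 - (5)^2 = 6

6


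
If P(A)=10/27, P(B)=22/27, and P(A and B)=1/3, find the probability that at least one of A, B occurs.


P(A∪B) = P(A) + P(B) - P(A∩B)
= 10/27 + 22/27 - 1/3 = 23/27

23/27


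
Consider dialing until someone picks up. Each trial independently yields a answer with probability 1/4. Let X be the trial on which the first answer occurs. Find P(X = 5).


P(X=5) = (1-p)^4 * p = (3/4)^4 * 1/4
= 81/256 * 1/4 = 81/1024

81/1024


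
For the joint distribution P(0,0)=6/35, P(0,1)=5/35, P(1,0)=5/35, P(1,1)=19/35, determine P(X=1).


P(X=1) = P(1,0)+P(1,1) = 5/35 + 19/35 = 24/35

24/35


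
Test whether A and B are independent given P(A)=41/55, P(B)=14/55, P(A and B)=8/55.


P(A)*P(B) = 41/55*14/55 = 574/3025
P(A∩B) = 8/55 != 574/3025, so not independent

No, A and B are not independent


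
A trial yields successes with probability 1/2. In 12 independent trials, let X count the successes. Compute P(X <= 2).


P(X<=2) = P(X=0) + P(X=1) + P(X=2)
= 1/4096 + 3/1024 + 33/2048
= 79/4096

79/4096


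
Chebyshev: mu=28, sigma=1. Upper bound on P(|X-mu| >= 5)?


k = 5/1 = 5
Chebyshev: P(|X-mu| >= k*sigma) <= 1/k^2 = 1/5^2 = 1/25

1/25


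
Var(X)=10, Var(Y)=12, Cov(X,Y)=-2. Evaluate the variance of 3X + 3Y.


Var(3X + 3Y) = 3^2*Var(X) + 3^2*Var(Y) + 2*3*3*Cov(X,Y)
= 9*10 + 9*12 + 18*(-2)
= 90 + 108 - 36 = 162

162


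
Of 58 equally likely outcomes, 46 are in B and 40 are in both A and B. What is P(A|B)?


P(A|B) = P(A∩B)/P(B) = (40/58)/(46/58) = 40/46 = 20/23

20/23


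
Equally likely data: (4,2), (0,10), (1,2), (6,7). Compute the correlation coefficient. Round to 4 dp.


Cov(X,Y) = -1.4375, Var(X) = 5.6875, Var(Y) = 11.6875
rho = Cov/(sqrt(VarX)*sqrt(VarY)) = -0.1763

-0.1763


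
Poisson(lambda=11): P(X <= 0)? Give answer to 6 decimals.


P(X<=0) = e^(-11)*11^0/0!
≈ 0.0000167017
≈ 0.000017

0.000017


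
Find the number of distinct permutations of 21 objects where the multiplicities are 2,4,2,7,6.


21! = 51090942171709440000
Denominator: 2!=2 * 4!=24 * 2!=2 * 7!=5040 * 6!=720
Coefficient = 51090942171709440000 / 348364800 = 146659312800

146659312800


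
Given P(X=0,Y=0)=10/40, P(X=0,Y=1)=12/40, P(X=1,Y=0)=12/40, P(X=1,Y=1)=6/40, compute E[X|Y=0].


P(Y=0) = 22/40
E[X|Y=0] = (0*10 + 1*12)/22 = 12/22 = 6/11

6/11


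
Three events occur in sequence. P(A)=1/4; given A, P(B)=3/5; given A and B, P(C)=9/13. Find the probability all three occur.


P(A∩B∩C) = P(A) * P(B|A) * P(C|A∩B)
= 1/4 * 3/5 * 9/13
= 3/20 * 9/13 = 27/260

27/260


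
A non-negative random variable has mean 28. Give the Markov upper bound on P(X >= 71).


Markov: P(X >= a) <= E[X]/a
P(X >= 71) <= 28/71

28/71


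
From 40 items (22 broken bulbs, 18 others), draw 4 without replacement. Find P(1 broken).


P(X=1) = C(22,1)*C(18,3) / C(40,4)
= 22*816 / 91390
= 17952/91390 = 8976/45695

8976/45695


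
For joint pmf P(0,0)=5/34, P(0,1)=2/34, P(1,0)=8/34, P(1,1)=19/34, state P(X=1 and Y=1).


Read from table: P(X=1, Y=1) = 19/34

19/34


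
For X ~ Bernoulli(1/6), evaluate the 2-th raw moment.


For Bernoulli: X in {0,1}
E[X^2] = 0^2*(1-1/6) + 1^2*1/6 = 1/6

1/6


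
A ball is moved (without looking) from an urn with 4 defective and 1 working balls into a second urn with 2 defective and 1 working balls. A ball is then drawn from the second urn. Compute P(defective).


P(transfer defective) = 4/5; P(transfer working) = 1/5
If defective transferred: Urn II has 3 defective of 4, so P(defective|defective moved) = 3/4
If working transferred: Urn II has 2 defective of 4, so P(defective|working moved) = 1/2
By total probability: P(defective) = 4/5*3/4 + 1/5*1/2 = 7/10

7/10


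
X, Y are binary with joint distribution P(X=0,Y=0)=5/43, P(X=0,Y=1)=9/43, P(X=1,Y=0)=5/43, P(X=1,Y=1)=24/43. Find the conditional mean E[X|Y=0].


P(Y=0) = 10/43
E[X|Y=0] = (0*5 + 1*5)/10 = 5/10 = 1/2

1/2


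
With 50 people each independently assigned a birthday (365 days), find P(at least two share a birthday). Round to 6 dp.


P(all different) = prod((365-i)/365 for i=0..49) = 0.029626
P(at least one match) = 1 - 0.029626 = 0.970374

0.970374


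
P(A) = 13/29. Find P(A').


P(A') = 1 - P(A) = 1 - 13/29 = 16/29

16/29


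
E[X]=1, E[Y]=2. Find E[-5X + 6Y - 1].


E[-5X + 6Y - 1] = -5*E[X] + 6*E[Y] - 1
= (-5)*(1) + (6)*(2) + (-1)
= -5 + 12 - 1 = 6

6


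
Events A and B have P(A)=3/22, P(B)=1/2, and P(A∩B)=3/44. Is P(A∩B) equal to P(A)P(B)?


P(A)*P(B) = 3/22*1/2 = 3/44
P(A∩B) = 3/44, which equals P(A)P(B), so independent

Yes, A and B are independent


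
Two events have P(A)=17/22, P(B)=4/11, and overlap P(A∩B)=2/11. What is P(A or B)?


P(A∪B) = P(A) + P(B) - P(A∩B)
= 17/22 + 4/11 - 2/11 = 21/22

21/22


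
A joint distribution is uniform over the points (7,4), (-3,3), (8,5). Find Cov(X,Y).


E[X]=4, E[Y]=4, E[XY]=59/3
Cov(X,Y) = E[XY] - E[X]E[Y] = 59/3 - 4*4 = 11/3

11/3


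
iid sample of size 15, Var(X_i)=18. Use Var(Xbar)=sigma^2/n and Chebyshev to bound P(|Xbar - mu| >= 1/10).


Var(Xbar) = Var(X)/n = 18/15
Chebyshev: P(|Xbar-mu| >= 1/10) <= Var(Xbar)/(1/10)^2 = (6/5)/(1/100) = 120
Bound exceeds 1, so trivial bound: 1

1


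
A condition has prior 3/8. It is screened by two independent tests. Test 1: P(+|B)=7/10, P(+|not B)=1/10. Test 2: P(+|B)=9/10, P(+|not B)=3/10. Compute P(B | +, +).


After test 1: P(+) = 7/10*3/8 + 1/10*5/8 = 13/40
P(B|+) = (21/80)/(13/40) = 21/26
After test 2 (use post1 as new prior): P(+) = 9/10*21/26 + 3/10*5/26 = 51/65
P(B|+,+) = (189/260)/(51/65) = 63/68

63/68


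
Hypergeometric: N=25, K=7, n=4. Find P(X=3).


P(X=3) = C(7,3)*C(18,1) / C(25,4)
= 35*18 / 12650
= 630/12650 = 63/1265

63/1265


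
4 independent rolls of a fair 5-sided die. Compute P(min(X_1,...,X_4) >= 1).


P(min >= 1) = P(all X_i >= 1) = (P(X_1 >= 1))^4
= (5/5)^4 = 1^4 = 1

1


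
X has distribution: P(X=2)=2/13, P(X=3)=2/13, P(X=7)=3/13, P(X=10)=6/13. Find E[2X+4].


E[2X+4] = sum(g(x)*P(x))
= 8*2/13 + 10*2/13 + 18*3/13 + 24*6/13
= 18

18


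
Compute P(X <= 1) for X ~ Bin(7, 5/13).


P(X<=1) = P(X=0) + P(X=1)
= 2097152/62748517 + 9175040/62748517
= 11272192/62748517

11272192/62748517


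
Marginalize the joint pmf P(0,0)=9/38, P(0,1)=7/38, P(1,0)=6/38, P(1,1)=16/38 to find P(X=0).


P(X=0) = P(0,0)+P(0,1) = 9/38 + 7/38 = 16/38 = 8/19

8/19


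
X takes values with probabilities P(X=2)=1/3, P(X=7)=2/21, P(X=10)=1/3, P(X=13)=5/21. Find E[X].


E[X] = sum(x * P(x))
= 2*1/3 + 7*2/21 + 10*1/3 + 13*5/21
= 163/21

163/21


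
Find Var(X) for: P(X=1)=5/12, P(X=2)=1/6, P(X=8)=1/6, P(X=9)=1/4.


E[X] = 13/3, E[X^2] = 32
Var(X) = E[X^2] - (E[X])^2 = 32 - (13/3)^2 = 119/9

119/9


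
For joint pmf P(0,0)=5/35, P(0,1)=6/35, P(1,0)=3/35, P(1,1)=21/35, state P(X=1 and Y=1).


Read from table: P(X=1, Y=1) = 21/35 = 3/5

3/5


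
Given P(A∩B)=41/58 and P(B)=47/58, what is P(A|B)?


P(A|B) = P(A∩B)/P(B) = (41/58)/(47/58) = 41/47

41/47


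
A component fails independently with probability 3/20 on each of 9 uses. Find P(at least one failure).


P(at least one) = 1 - P(none)
P(none) = (1 - 3/20)^9 = (17/20)^9 = 118587876497/512000000000
P(at least one) = 1 - 118587876497/512000000000 = 393412123503/512000000000

393412123503/512000000000


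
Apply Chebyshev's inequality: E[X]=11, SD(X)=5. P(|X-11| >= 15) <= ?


k = 15/5 = 3
Chebyshev: P(|X-mu| >= k*sigma) <= 1/k^2 = 1/3^2 = 1/9

1/9


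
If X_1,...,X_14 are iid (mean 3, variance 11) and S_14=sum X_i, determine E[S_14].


E[S_n] = n*E[X_1] = 14*3 = 42

42


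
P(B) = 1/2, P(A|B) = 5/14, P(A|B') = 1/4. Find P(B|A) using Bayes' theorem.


P(A) = P(A|B)P(B) + P(A|B')P(B') = 5/14*1/2 + 1/4*1/2 = 17/56
P(B|A) = P(A|B)P(B)/P(A) = (5/28)/(17/56) = 10/17

10/17


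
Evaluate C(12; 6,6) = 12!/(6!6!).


12! = 479001600
Denominator: 6!=720 * 6!=720
Coefficient = 479001600 / 518400 = 924

924


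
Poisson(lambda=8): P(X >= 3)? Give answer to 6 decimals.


P(X>=3) = 1 - P(X<=2) = 1 - (e^(-8)*8^0/0! + e^(-8)*8^1/1! + e^(-8)*8^2/2!)
≈ 1 - (0.0003354626 + 0.0026837010 + 0.0107348041)
= 1 - 0.0137539677 = 0.9862460323
≈ 0.986246

0.986246


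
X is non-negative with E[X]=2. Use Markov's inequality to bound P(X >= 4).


Markov: P(X >= a) <= E[X]/a
P(X >= 4) <= 2/4 = 1/2

1/2


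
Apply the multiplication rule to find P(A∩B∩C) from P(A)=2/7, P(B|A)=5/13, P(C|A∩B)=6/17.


P(A∩B∩C) = P(A) * P(B|A) * P(C|A∩B)
= 2/7 * 5/13 * 6/17
= 10/91 * 6/17 = 60/1547

60/1547


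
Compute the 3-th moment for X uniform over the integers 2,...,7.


E[X^3] = (1/6) * sum(x^3 for x=2..7)
= 783/6 = 261/2

261/2


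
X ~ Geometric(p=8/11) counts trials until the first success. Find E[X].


For geometric (trials until first success), E[X] = 1/p = 1/(8/11) = 11/8

11/8


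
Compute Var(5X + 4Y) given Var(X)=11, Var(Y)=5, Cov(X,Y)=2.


Var(5X + 4Y) = 5^2*Var(X) + 4^2*Var(Y) + 2*5*4*Cov(X,Y)
= 25*11 + 16*5 + 40*2
= 275 + 80 + 80 = 435

435


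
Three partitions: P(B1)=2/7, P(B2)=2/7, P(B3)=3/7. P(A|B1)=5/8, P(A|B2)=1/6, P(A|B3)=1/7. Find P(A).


P(A) = P(A|B1)P(B1) + P(A|B2)P(B2) + P(A|B3)P(B3)
= 5/8*2/7 + 1/6*2/7 + 1/7*3/7
= 5/28 + 1/21 + 3/49 = 169/588

169/588


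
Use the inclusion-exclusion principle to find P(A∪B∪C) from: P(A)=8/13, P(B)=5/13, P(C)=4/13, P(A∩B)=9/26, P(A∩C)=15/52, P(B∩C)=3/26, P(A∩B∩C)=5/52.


P(A∪B∪C) = P(A)+P(B)+P(C) - P(AB)-P(AC)-P(BC) + P(ABC)
= 8/13+5/13+4/13 - 9/26-15/52-3/26 + 5/52
= 17/26

17/26


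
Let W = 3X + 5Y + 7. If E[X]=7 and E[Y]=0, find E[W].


E[3X + 5Y + 7] = 3*E[X] + 5*E[Y] + 7
= (3)*(7) + (5)*(0) + (7)
= 21 + 0 + 7 = 28

28


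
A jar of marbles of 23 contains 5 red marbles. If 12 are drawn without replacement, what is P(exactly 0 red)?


P(X=0) = C(5,0)*C(18,12) / C(23,12)
= 1*18564 / 1352078
= 18564/1352078 = 6/437

6/437


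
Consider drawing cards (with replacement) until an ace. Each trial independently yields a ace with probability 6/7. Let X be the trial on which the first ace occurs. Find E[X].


For geometric (trials until first success), E[X] = 1/p = 1/(6/7) = 7/6

7/6


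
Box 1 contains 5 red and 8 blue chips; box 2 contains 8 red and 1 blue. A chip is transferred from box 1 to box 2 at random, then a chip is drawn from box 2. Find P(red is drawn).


P(transfer red) = 5/13; P(transfer blue) = 8/13
If red transferred: Urn II has 9 red of 10, so P(red|red moved) = 9/10
If blue transferred: Urn II has 8 red of 10, so P(red|blue moved) = 4/5
By total probability: P(red) = 5/13*9/10 + 8/13*4/5 = 109/130

109/130


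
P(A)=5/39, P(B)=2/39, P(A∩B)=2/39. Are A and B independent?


P(A)*P(B) = 5/39*2/39 = 10/1521
P(A∩B) = 2/39 != 10/1521, so not independent

No, A and B are not independent


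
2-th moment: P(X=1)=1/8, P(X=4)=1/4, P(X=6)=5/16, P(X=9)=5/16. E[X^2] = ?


E[X^2] = sum(x^2 * P(x))
= 1*1/8 + 16*1/4 + 36*5/16 + 81*5/16
= 651/16

651/16


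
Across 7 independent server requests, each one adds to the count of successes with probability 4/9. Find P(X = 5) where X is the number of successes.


P(X=5) = C(7,5) * p^5 * (1-p)^2
= 21 * 1024/59049 * 25/81
= 179200/1594323

179200/1594323


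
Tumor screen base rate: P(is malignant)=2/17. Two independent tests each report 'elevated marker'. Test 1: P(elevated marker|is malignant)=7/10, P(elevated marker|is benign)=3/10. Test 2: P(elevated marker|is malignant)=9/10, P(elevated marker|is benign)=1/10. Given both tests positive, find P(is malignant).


After test 1: P(+) = 7/10*2/17 + 3/10*15/17 = 59/170
P(B|+) = (7/85)/(59/170) = 14/59
After test 2 (use post1 as new prior): P(+) = 9/10*14/59 + 1/10*45/59 = 171/590
P(B|+,+) = (63/295)/(171/590) = 14/19

14/19


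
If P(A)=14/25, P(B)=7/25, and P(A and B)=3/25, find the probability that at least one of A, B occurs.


P(A∪B) = P(A) + P(B) - P(A∩B)
= 14/25 + 7/25 - 3/25 = 18/25

18/25


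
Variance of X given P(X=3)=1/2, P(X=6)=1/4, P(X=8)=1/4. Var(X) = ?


E[X] = 5, E[X^2] = 59/2
Var(X) = E[X^2] - (E[X])^2 = 59/2 - (5)^2 = 9/2

9/2


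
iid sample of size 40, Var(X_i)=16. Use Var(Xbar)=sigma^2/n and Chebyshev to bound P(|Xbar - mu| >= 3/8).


Var(Xbar) = Var(X)/n = 16/40
Chebyshev: P(|Xbar-mu| >= 3/8) <= Var(Xbar)/(3/8)^2 = (2/5)/(9/64) = 128/45
Bound exceeds 1, so trivial bound: 1

1


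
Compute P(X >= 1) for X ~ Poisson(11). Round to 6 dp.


P(X>=1) = 1 - P(X<=0) = 1 - (e^(-11)*11^0/0!)
≈ 1 - 0.0000167017 = 0.9999832983
≈ 0.999983

0.999983


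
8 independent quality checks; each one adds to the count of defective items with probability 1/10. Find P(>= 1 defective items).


P(at least one) = 1 - P(none)
P(none) = (1 - 1/10)^8 = (9/10)^8 = 43046721/100000000
P(at least one) = 1 - 43046721/100000000 = 56953279/100000000

56953279/100000000


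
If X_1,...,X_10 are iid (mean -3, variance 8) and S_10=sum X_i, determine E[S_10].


E[S_n] = n*E[X_1] = 10*-3 = -30

-30


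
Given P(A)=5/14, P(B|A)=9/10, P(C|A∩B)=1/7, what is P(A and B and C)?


P(A∩B∩C) = P(A) * P(B|A) * P(C|A∩B)
= 5/14 * 9/10 * 1/7
= 9/28 * 1/7 = 9/196

9/196


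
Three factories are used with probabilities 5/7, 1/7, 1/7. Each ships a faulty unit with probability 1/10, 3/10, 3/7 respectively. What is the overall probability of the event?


P(A) = P(A|B1)P(B1) + P(A|B2)P(B2) + P(A|B3)P(B3)
= 1/10*5/7 + 3/10*1/7 + 3/7*1/7
= 1/14 + 3/70 + 3/49 = 43/245

43/245


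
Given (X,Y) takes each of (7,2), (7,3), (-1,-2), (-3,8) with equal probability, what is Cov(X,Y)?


E[X]=5/2, E[Y]=11/4, E[XY]=13/4
Cov(X,Y) = E[XY] - E[X]E[Y] = 13/4 - 5/2*11/4 = -29/8

-29/8


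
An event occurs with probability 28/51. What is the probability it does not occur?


P(A') = 1 - P(A) = 1 - 28/51 = 23/51

23/51


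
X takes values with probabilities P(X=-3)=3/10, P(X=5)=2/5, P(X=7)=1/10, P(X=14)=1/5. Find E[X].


E[X] = sum(x * P(x))
= -3*3/10 + 5*2/5 + 7*1/10 + 14*1/5
= 23/5

23/5


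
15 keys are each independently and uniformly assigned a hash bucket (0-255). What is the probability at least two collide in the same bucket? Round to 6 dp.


P(all different) = prod((256-i)/256 for i=0..14) = 0.658279
P(at least one match) = 1 - 0.658279 = 0.341721

0.341721


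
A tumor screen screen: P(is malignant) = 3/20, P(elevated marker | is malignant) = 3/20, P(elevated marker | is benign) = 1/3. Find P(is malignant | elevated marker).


P(A) = P(A|B)P(B) + P(A|B')P(B') = 3/20*3/20 + 1/3*17/20 = 367/1200
P(B|A) = P(A|B)P(B)/P(A) = (9/400)/(367/1200) = 27/367

27/367


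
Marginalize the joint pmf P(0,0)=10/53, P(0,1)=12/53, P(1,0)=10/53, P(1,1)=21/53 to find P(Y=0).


P(Y=0) = P(0,0)+P(1,0) = 10/53 + 10/53 = 20/53

20/53


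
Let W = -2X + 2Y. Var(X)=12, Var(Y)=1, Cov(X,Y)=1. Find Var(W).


Var(-2X + 2Y) = (-2)^2*Var(X) + 2^2*Var(Y) + 2*(-2)*2*Cov(X,Y)
= 4*12 + 4*1 - 8*1
= 48 + 4 - 8 = 44

44


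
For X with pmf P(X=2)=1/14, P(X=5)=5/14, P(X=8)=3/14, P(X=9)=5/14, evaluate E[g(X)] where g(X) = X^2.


E[X^2] = sum(g(x)*P(x))
= 4*1/14 + 25*5/14 + 64*3/14 + 81*5/14
= 363/7

363/7


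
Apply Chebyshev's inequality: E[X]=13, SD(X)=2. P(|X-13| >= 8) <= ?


k = 8/2 = 4
Chebyshev: P(|X-mu| >= k*sigma) <= 1/k^2 = 1/4^2 = 1/16

1/16


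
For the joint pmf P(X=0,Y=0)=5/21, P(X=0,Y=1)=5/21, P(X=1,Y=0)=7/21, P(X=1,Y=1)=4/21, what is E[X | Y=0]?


P(Y=0) = 12/21
E[X|Y=0] = (0*5 + 1*7)/12 = 7/12

7/12


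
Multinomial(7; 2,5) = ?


7! = 5040
Denominator: 2!=2 * 5!=120
Coefficient = 5040 / 240 = 21

21
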